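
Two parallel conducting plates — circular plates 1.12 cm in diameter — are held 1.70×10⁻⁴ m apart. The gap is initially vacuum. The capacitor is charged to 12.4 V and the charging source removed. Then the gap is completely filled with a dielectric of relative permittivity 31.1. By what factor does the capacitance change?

C = κε₀A/d scales with κ, so C₂/C₁ = κ = 31.1.

31.1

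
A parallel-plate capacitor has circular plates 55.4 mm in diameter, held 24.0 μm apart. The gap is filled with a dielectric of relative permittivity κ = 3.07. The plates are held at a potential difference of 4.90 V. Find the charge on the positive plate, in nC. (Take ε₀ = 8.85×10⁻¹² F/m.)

A = π(55.4/2 mm)² = 2.41×10⁻³ m².
C = κε₀A/d = 3.07 × 8.85×10⁻¹² × 2.41×10⁻³ / 2.40×10⁻⁵ = 2.73×10⁻⁹ F.
Q = CV = 2.73×10⁻⁹ × 4.90 = 1.34×10⁻⁸ C.

Q ≈ 13.4 nC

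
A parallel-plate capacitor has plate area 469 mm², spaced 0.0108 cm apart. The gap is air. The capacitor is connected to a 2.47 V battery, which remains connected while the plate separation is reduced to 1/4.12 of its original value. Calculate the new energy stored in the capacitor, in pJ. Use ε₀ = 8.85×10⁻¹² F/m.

A = 469 mm² = 4.69×10⁻⁴ m².
Initially C₁ = ε₀A/d = 8.85×10⁻¹² × 4.69×10⁻⁴ / 1.08×10⁻⁴ = 3.84×10⁻¹¹ F.
U₁ = 1.17×10⁻¹⁰ J.
Battery connected ⇒ V is held fixed. C₂ = 4.12 C₁ and U = ½CV², so U₂/U₁ = C₂/C₁ = 4.12.
U₂ = 4.12 × 1.17×10⁻¹⁰ = 4.83×10⁻¹⁰ J.

U ≈ 483 pJ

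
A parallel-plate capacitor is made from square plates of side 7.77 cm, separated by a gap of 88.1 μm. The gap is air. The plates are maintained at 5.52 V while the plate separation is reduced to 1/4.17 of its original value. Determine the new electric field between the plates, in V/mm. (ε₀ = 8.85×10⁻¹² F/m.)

A = (7.77 cm)² = 6.04×10⁻³ m².
Initially C₁ = ε₀A/d = 8.85×10⁻¹² × 6.04×10⁻³ / 8.81×10⁻⁵ = 6.06×10⁻¹⁰ F.
E₁ = 6.27×10⁴ V/m.
Battery connected ⇒ V is held fixed. E = V/d, so E₂/E₁ = d₁/d₂ = 4.17.
E₂ = 4.17 × 6.27×10⁴ = 2.61×10⁵ V/m.

E ≈ 261 V/mm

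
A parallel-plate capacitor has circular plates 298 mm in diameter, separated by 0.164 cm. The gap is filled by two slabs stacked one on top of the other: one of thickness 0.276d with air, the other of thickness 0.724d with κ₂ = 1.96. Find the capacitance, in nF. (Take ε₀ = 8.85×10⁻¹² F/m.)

0.583 nF

A = π(298/2 mm)² = 6.97×10⁻² m².
Stacked slabs ⇒ two capacitors in series, each with the full plate area.
C₁ = κ₁ε₀A/d₁ = 1.00 × 8.85×10⁻¹² × 6.97×10⁻² / 4.53×10⁻⁴ = 1.36×10⁻⁹ F.
C₂ = κ₂ε₀A/d₂ = 1.96 × 8.85×10⁻¹² × 6.97×10⁻² / 1.19×10⁻³ = 1.02×10⁻⁹ F.
C = (1/C₁ + 1/C₂)⁻¹ = 5.83×10⁻¹⁰ F.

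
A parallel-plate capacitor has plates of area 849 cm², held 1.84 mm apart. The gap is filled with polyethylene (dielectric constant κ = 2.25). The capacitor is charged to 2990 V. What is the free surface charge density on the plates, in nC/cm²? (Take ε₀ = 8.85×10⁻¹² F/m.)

A = 849 cm² = 8.49×10⁻² m².
C = κε₀A/d = 2.25 × 8.85×10⁻¹² × 8.49×10⁻² / 1.84×10⁻³ = 9.19×10⁻¹⁰ F.
σ = Q/A = CV/A = 9.19×10⁻¹⁰ × 2990 / 8.49×10⁻² = 3.24×10⁻⁵ C/m².

3.24 nC/cm²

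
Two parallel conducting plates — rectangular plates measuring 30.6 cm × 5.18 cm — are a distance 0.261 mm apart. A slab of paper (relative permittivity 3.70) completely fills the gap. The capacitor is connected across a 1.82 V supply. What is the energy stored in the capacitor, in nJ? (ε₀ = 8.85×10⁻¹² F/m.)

A = 30.6 × 5.18 cm² = 1.59×10⁻² m².
C = κε₀A/d = 3.70 × 8.85×10⁻¹² × 1.59×10⁻² / 2.61×10⁻⁴ = 1.99×10⁻⁹ F.
U = ½CV² = ½ × 1.99×10⁻⁹ × (1.82)² = 3.29×10⁻⁹ J.

U ≈ 3.29 nJ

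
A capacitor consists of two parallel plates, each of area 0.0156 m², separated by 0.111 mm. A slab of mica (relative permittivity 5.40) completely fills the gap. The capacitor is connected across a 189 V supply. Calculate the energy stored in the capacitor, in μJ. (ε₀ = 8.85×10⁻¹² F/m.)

U ≈ 120 μJ

C = κε₀A/d = 5.40 × 8.85×10⁻¹² × 1.56×10⁻² / 1.11×10⁻⁴ = 6.72×10⁻⁹ F.
U = ½CV² = ½ × 6.72×10⁻⁹ × (189)² = 1.20×10⁻⁴ J.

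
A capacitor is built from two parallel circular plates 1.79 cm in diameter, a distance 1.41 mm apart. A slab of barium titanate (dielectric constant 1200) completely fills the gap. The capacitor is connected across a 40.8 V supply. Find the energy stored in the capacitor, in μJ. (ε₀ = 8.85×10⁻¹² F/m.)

A = π(1.79/2 cm)² = 2.52×10⁻⁴ m².
C = κε₀A/d = 1200 × 8.85×10⁻¹² × 2.52×10⁻⁴ / 1.41×10⁻³ = 1.90×10⁻⁹ F.
U = ½CV² = ½ × 1.90×10⁻⁹ × (40.8)² = 1.58×10⁻⁶ J.

U ≈ 1.58 μJ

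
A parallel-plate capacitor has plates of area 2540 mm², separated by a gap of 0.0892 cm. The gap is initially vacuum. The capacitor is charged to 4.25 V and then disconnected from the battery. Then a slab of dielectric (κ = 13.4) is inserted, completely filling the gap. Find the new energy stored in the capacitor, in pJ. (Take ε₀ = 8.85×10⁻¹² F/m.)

17.0 pJ

A = 2540 mm² = 2.54×10⁻³ m².
Initially C₁ = ε₀A/d = 8.85×10⁻¹² × 2.54×10⁻³ / 8.92×10⁻⁴ = 2.52×10⁻¹¹ F.
U₁ = 2.28×10⁻¹⁰ J.
Isolated ⇒ Q is held fixed. C₂ = 13.4 C₁ and U = Q²/(2C), so U₂/U₁ = C₁/C₂ = 0.0746.
U₂ = 0.0746 × 2.28×10⁻¹⁰ = 1.70×10⁻¹¹ J.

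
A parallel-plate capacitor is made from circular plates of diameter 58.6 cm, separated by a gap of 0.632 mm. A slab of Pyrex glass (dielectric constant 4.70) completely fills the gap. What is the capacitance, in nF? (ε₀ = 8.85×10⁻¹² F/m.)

A = π(58.6/2 cm)² = 0.270 m².
C = κε₀A/d = 4.70 × 8.85×10⁻¹² × 0.270 / 6.32×10⁻⁴ = 1.78×10⁻⁸ F.

17.8 nF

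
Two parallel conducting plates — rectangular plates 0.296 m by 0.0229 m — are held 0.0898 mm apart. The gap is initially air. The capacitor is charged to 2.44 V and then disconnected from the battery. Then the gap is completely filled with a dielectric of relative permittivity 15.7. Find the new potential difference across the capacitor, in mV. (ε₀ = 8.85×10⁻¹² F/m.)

A = 0.296 × 0.0229 m² = 6.78×10⁻³ m².
Initially C₁ = ε₀A/d = 8.85×10⁻¹² × 6.78×10⁻³ / 8.98×10⁻⁵ = 6.68×10⁻¹⁰ F.
V₁ = 2.44 V.
Isolated ⇒ Q is held fixed. C₂ = 15.7 C₁ and V = Q/C, so V₂/V₁ = C₁/C₂ = 0.0637.
V₂ = 0.0637 × 2.44 = 0.155 V.

155 mV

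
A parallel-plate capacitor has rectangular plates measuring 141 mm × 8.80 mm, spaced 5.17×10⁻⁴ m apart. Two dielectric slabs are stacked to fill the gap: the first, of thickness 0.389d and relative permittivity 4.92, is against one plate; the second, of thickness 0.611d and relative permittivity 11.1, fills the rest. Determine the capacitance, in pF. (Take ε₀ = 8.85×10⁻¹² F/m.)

158 pF

A = 141 × 8.80 mm² = 1.24×10⁻³ m².
Stacked slabs ⇒ two capacitors in series, each with the full plate area.
C₁ = κ₁ε₀A/d₁ = 4.92 × 8.85×10⁻¹² × 1.24×10⁻³ / 2.01×10⁻⁴ = 2.69×10⁻¹⁰ F.
C₂ = κ₂ε₀A/d₂ = 11.1 × 8.85×10⁻¹² × 1.24×10⁻³ / 3.16×10⁻⁴ = 3.86×10⁻¹⁰ F.
C = (1/C₁ + 1/C₂)⁻¹ = 1.58×10⁻¹⁰ F.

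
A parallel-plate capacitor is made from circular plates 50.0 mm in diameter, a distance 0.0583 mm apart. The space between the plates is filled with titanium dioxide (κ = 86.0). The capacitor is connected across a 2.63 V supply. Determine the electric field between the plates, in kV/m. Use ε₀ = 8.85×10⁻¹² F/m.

E = V/d = 2.63 / 5.83×10⁻⁵ = 4.51×10⁴ V/m.

45.1 kV/m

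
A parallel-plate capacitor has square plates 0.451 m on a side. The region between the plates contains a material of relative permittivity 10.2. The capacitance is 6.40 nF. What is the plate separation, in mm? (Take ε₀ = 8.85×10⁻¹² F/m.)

d ≈ 2.87 mm

A = (0.451 m)² = 0.203 m².
d = κε₀A/C = 10.2 × 8.85×10⁻¹² × 0.203 / 6.40×10⁻⁹ = 2.87×10⁻³ m.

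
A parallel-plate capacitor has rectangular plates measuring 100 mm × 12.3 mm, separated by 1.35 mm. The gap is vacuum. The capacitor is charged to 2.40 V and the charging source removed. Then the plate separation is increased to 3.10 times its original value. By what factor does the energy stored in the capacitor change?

U₂/U₁ ≈ 3.10

Isolated ⇒ Q is held fixed.
C₂ = 0.323 C₁ and U = Q²/(2C), so U₂/U₁ = C₁/C₂ = 3.10.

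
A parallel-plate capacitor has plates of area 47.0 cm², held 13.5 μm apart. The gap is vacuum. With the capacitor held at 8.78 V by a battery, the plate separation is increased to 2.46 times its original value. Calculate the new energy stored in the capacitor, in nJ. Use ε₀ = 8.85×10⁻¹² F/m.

A = 47.0 cm² = 4.70×10⁻³ m².
Initially C₁ = ε₀A/d = 8.85×10⁻¹² × 4.70×10⁻³ / 1.35×10⁻⁵ = 3.08×10⁻⁹ F.
U₁ = 1.19×10⁻⁷ J.
Battery connected ⇒ V is held fixed. C₂ = 0.407 C₁ and U = ½CV², so U₂/U₁ = C₂/C₁ = 0.407.
U₂ = 0.407 × 1.19×10⁻⁷ = 4.83×10⁻⁸ J.

48.3 nJ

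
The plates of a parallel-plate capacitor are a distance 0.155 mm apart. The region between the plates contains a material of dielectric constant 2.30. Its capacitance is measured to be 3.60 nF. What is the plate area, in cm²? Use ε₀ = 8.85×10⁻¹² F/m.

274 cm²

A = Cd/(κε₀) = 3.60×10⁻⁹ × 1.55×10⁻⁴ / (2.30 × 8.85×10⁻¹²) = 2.74×10⁻² m².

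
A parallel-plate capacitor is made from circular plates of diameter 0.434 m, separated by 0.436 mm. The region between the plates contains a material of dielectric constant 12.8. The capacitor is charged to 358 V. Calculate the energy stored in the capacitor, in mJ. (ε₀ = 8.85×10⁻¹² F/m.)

A = π(0.434/2 m)² = 0.148 m².
C = κε₀A/d = 12.8 × 8.85×10⁻¹² × 0.148 / 4.36×10⁻⁴ = 3.84×10⁻⁸ F.
U = ½CV² = ½ × 3.84×10⁻⁸ × (358)² = 2.46×10⁻³ J.

U ≈ 2.46 mJ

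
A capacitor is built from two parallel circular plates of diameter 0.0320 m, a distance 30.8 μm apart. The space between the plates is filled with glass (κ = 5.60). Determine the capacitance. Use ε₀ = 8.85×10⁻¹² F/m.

C ≈ 1.29 nF

A = π(0.0320/2 m)² = 8.04×10⁻⁴ m².
C = κε₀A/d = 5.60 × 8.85×10⁻¹² × 8.04×10⁻⁴ / 3.08×10⁻⁵ = 1.29×10⁻⁹ F.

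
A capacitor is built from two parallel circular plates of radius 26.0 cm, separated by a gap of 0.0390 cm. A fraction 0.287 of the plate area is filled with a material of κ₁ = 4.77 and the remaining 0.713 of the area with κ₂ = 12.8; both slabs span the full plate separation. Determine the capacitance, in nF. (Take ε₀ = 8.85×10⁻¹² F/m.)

50.6 nF

A = π(26.0 cm)² = 0.212 m².
Side-by-side slabs ⇒ two capacitors in parallel, each spanning the full gap.
C₁ = κ₁ε₀A₁/d = 4.77 × 8.85×10⁻¹² × 6.10×10⁻² / 3.90×10⁻⁴ = 6.60×10⁻⁹ F.
C₂ = κ₂ε₀A₂/d = 12.8 × 8.85×10⁻¹² × 0.151 / 3.90×10⁻⁴ = 4.40×10⁻⁸ F.
C = C₁ + C₂ = 5.06×10⁻⁸ F.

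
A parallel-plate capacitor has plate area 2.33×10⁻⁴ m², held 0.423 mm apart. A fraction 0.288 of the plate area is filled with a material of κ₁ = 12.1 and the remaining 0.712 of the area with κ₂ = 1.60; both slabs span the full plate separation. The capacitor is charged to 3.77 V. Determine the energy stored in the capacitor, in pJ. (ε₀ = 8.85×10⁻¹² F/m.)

Side-by-side slabs ⇒ two capacitors in parallel, each spanning the full gap.
C₁ = κ₁ε₀A₁/d = 12.1 × 8.85×10⁻¹² × 6.71×10⁻⁵ / 4.23×10⁻⁴ = 1.70×10⁻¹¹ F.
C₂ = κ₂ε₀A₂/d = 1.60 × 8.85×10⁻¹² × 1.66×10⁻⁴ / 4.23×10⁻⁴ = 5.55×10⁻¹² F.
C = C₁ + C₂ = 2.25×10⁻¹¹ F.
U = ½CV² = ½ × 2.25×10⁻¹¹ × (3.77)² = 1.60×10⁻¹⁰ J.

160 pJ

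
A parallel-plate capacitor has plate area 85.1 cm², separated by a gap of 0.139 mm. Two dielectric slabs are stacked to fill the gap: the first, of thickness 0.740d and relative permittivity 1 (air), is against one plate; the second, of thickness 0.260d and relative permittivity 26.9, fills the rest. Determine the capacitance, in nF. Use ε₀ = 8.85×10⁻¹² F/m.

0.723 nF

A = 85.1 cm² = 8.51×10⁻³ m².
Stacked slabs ⇒ two capacitors in series, each with the full plate area.
C₁ = κ₁ε₀A/d₁ = 1.00 × 8.85×10⁻¹² × 8.51×10⁻³ / 1.03×10⁻⁴ = 7.32×10⁻¹⁰ F.
C₂ = κ₂ε₀A/d₂ = 26.9 × 8.85×10⁻¹² × 8.51×10⁻³ / 3.61×10⁻⁵ = 5.61×10⁻⁸ F.
C = (1/C₁ + 1/C₂)⁻¹ = 7.23×10⁻¹⁰ F.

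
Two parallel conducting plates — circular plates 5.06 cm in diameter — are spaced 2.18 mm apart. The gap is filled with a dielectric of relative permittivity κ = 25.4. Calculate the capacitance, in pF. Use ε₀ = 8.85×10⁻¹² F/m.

C ≈ 207 pF

A = π(5.06/2 cm)² = 2.01×10⁻³ m².
C = κε₀A/d = 25.4 × 8.85×10⁻¹² × 2.01×10⁻³ / 2.18×10⁻³ = 2.07×10⁻¹⁰ F.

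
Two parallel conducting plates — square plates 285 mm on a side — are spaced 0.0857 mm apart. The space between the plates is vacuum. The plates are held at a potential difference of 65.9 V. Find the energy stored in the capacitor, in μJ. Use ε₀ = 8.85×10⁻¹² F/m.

A = (285 mm)² = 8.12×10⁻² m².
C = ε₀A/d = 8.85×10⁻¹² × 8.12×10⁻² / 8.57×10⁻⁵ = 8.39×10⁻⁹ F.
U = ½CV² = ½ × 8.39×10⁻⁹ × (65.9)² = 1.82×10⁻⁵ J.

18.2 μJ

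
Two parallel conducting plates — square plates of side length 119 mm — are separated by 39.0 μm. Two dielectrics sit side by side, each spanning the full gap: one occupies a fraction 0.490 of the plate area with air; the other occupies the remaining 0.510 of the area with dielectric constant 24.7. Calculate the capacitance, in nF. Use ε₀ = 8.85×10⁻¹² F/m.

A = (119 mm)² = 1.42×10⁻² m².
Side-by-side slabs ⇒ two capacitors in parallel, each spanning the full gap.
C₁ = κ₁ε₀A₁/d = 1.00 × 8.85×10⁻¹² × 6.94×10⁻³ / 3.90×10⁻⁵ = 1.57×10⁻⁹ F.
C₂ = κ₂ε₀A₂/d = 24.7 × 8.85×10⁻¹² × 7.22×10⁻³ / 3.90×10⁻⁵ = 4.05×10⁻⁸ F.
C = C₁ + C₂ = 4.21×10⁻⁸ F.

C ≈ 42.1 nF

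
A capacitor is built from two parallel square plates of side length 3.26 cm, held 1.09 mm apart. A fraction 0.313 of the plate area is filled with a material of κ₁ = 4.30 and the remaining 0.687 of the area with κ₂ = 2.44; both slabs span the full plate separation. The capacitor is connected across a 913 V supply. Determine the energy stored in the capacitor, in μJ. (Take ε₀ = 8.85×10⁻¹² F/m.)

U ≈ 10.9 μJ

A = (3.26 cm)² = 1.06×10⁻³ m².
Side-by-side slabs ⇒ two capacitors in parallel, each spanning the full gap.
C₁ = κ₁ε₀A₁/d = 4.30 × 8.85×10⁻¹² × 3.33×10⁻⁴ / 1.09×10⁻³ = 1.16×10⁻¹¹ F.
C₂ = κ₂ε₀A₂/d = 2.44 × 8.85×10⁻¹² × 7.30×10⁻⁴ / 1.09×10⁻³ = 1.45×10⁻¹¹ F.
C = C₁ + C₂ = 2.61×10⁻¹¹ F.
U = ½CV² = ½ × 2.61×10⁻¹¹ × (913)² = 1.09×10⁻⁵ J.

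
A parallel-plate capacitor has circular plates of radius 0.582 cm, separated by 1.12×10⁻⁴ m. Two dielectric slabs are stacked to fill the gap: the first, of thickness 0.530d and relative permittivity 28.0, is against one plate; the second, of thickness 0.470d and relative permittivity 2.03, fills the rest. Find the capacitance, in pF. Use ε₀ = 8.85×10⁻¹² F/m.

C ≈ 33.6 pF

A = π(0.582 cm)² = 1.06×10⁻⁴ m².
Stacked slabs ⇒ two capacitors in series, each with the full plate area.
C₁ = κ₁ε₀A/d₁ = 28.0 × 8.85×10⁻¹² × 1.06×10⁻⁴ / 5.94×10⁻⁵ = 4.44×10⁻¹⁰ F.
C₂ = κ₂ε₀A/d₂ = 2.03 × 8.85×10⁻¹² × 1.06×10⁻⁴ / 5.26×10⁻⁵ = 3.63×10⁻¹¹ F.
C = (1/C₁ + 1/C₂)⁻¹ = 3.36×10⁻¹¹ F.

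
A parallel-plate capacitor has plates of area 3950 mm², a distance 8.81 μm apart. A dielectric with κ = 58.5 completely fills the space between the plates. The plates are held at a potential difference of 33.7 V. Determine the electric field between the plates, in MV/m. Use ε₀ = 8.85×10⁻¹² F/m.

3.83 MV/m

E = V/d = 33.7 / 8.81×10⁻⁶ = 3.83×10⁶ V/m.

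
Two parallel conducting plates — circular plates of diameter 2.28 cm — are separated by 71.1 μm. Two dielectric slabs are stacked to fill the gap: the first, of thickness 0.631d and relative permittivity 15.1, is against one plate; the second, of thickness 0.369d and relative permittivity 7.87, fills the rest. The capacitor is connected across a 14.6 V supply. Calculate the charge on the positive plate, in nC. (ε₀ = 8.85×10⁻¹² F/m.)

Q ≈ 8.37 nC

A = π(2.28/2 cm)² = 4.08×10⁻⁴ m².
Stacked slabs ⇒ two capacitors in series, each with the full plate area.
C₁ = κ₁ε₀A/d₁ = 15.1 × 8.85×10⁻¹² × 4.08×10⁻⁴ / 4.49×10⁻⁵ = 1.22×10⁻⁹ F.
C₂ = κ₂ε₀A/d₂ = 7.87 × 8.85×10⁻¹² × 4.08×10⁻⁴ / 2.62×10⁻⁵ = 1.08×10⁻⁹ F.
C = (1/C₁ + 1/C₂)⁻¹ = 5.73×10⁻¹⁰ F.
Q = CV = 5.73×10⁻¹⁰ × 14.6 = 8.37×10⁻⁹ C.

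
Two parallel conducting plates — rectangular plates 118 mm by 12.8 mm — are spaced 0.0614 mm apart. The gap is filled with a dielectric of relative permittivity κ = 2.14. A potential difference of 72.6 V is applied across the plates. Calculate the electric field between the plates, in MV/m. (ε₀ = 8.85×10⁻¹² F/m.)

1.18 MV/m

E = V/d = 72.6 / 6.14×10⁻⁵ = 1.18×10⁶ V/m.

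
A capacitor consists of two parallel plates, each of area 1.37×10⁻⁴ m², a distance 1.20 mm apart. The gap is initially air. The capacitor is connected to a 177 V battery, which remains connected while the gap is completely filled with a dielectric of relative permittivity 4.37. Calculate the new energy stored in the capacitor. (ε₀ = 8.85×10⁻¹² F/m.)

Initially C₁ = ε₀A/d = 8.85×10⁻¹² × 1.37×10⁻⁴ / 1.20×10⁻³ = 1.01×10⁻¹² F.
U₁ = 1.58×10⁻⁸ J.
Battery connected ⇒ V is held fixed. C₂ = 4.37 C₁ and U = ½CV², so U₂/U₁ = C₂/C₁ = 4.37.
U₂ = 4.37 × 1.58×10⁻⁸ = 6.92×10⁻⁸ J.

U ≈ 69.2 nJ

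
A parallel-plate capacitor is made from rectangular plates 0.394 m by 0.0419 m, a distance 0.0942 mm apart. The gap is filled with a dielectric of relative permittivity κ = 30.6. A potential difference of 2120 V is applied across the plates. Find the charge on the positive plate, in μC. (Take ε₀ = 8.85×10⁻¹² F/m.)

A = 0.394 × 0.0419 m² = 1.65×10⁻² m².
C = κε₀A/d = 30.6 × 8.85×10⁻¹² × 1.65×10⁻² / 9.42×10⁻⁵ = 4.75×10⁻⁸ F.
Q = CV = 4.75×10⁻⁸ × 2120 = 1.01×10⁻⁴ C.

101 μC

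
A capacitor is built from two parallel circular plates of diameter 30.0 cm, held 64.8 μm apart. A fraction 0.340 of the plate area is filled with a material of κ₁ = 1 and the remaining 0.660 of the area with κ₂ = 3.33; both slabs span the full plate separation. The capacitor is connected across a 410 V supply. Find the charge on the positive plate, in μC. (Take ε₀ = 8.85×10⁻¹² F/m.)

A = π(30.0/2 cm)² = 7.07×10⁻² m².
Side-by-side slabs ⇒ two capacitors in parallel, each spanning the full gap.
C₁ = κ₁ε₀A₁/d = 1.00 × 8.85×10⁻¹² × 2.40×10⁻² / 6.48×10⁻⁵ = 3.28×10⁻⁹ F.
C₂ = κ₂ε₀A₂/d = 3.33 × 8.85×10⁻¹² × 4.67×10⁻² / 6.48×10⁻⁵ = 2.12×10⁻⁸ F.
C = C₁ + C₂ = 2.45×10⁻⁸ F.
Q = CV = 2.45×10⁻⁸ × 410 = 1.00×10⁻⁵ C.

Q ≈ 10.0 μC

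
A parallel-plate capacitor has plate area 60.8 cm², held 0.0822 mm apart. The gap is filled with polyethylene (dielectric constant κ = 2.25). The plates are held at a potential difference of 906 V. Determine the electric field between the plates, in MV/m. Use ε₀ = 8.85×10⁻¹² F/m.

E = V/d = 906 / 8.22×10⁻⁵ = 1.10×10⁷ V/m.

11.0 MV/m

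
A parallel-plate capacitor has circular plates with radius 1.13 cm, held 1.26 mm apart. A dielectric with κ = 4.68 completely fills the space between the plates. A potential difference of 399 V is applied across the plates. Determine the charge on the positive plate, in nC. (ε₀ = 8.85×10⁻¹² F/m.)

Q ≈ 5.26 nC

A = π(1.13 cm)² = 4.01×10⁻⁴ m².
C = κε₀A/d = 4.68 × 8.85×10⁻¹² × 4.01×10⁻⁴ / 1.26×10⁻³ = 1.32×10⁻¹¹ F.
Q = CV = 1.32×10⁻¹¹ × 399 = 5.26×10⁻⁹ C.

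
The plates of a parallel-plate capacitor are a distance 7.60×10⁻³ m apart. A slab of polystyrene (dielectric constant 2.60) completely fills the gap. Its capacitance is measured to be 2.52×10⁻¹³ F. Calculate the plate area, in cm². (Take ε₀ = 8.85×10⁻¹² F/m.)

A = Cd/(κε₀) = 2.52×10⁻¹³ × 7.60×10⁻³ / (2.60 × 8.85×10⁻¹²) = 8.32×10⁻⁵ m².

A ≈ 0.832 cm²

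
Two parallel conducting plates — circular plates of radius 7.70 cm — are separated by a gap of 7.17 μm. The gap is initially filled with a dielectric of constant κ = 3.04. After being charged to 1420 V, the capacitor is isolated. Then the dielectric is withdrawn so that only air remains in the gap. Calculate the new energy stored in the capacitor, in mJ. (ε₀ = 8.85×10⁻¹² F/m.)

A = π(7.70 cm)² = 1.86×10⁻² m².
Initially C₁ = κε₀A/d = 3.04 × 8.85×10⁻¹² × 1.86×10⁻² / 7.17×10⁻⁶ = 6.99×10⁻⁸ F.
U₁ = 7.05×10⁻² J.
Isolated ⇒ Q is held fixed. C₂ = 0.329 C₁ and U = Q²/(2C), so U₂/U₁ = C₁/C₂ = 3.04.
U₂ = 3.04 × 7.05×10⁻² = 0.214 J.

214 mJ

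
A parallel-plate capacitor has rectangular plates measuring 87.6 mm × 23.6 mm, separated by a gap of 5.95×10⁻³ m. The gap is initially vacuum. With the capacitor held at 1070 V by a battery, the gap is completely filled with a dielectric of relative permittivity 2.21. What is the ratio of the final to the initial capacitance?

C = κε₀A/d scales with κ, so C₂/C₁ = κ = 2.21.

C₂/C₁ ≈ 2.21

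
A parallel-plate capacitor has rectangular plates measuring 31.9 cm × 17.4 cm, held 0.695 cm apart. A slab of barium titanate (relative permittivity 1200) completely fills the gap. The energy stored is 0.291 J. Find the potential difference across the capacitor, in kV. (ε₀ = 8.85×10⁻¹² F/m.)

V ≈ 2.62 kV

A = 31.9 × 17.4 cm² = 5.55×10⁻² m².
C = κε₀A/d = 1200 × 8.85×10⁻¹² × 5.55×10⁻² / 6.95×10⁻³ = 8.48×10⁻⁸ F.
V = √(2U/C) = √(2 × 0.291 / 8.48×10⁻⁸) = 2.62×10³ V.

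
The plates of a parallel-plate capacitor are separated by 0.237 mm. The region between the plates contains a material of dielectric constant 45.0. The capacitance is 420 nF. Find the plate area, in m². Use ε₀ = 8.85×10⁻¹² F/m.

A = Cd/(κε₀) = 4.20×10⁻⁷ × 2.37×10⁻⁴ / (45.0 × 8.85×10⁻¹²) = 0.250 m².

A ≈ 0.250 m²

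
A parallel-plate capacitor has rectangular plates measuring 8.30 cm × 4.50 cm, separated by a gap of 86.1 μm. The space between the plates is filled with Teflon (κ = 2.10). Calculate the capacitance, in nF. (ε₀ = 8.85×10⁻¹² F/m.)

0.806 nF

A = 8.30 × 4.50 cm² = 3.73×10⁻³ m².
C = κε₀A/d = 2.10 × 8.85×10⁻¹² × 3.73×10⁻³ / 8.61×10⁻⁵ = 8.06×10⁻¹⁰ F.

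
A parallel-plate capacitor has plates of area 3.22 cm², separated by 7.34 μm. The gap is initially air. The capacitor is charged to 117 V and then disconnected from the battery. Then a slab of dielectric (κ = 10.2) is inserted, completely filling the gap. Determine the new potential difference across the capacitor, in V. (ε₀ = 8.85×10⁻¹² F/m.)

V ≈ 11.5 V

A = 3.22 cm² = 3.22×10⁻⁴ m².
Initially C₁ = ε₀A/d = 8.85×10⁻¹² × 3.22×10⁻⁴ / 7.34×10⁻⁶ = 3.88×10⁻¹⁰ F.
V₁ = 1.17×10² V.
Isolated ⇒ Q is held fixed. C₂ = 10.2 C₁ and V = Q/C, so V₂/V₁ = C₁/C₂ = 0.0980.
V₂ = 0.0980 × 1.17×10² = 11.5 V.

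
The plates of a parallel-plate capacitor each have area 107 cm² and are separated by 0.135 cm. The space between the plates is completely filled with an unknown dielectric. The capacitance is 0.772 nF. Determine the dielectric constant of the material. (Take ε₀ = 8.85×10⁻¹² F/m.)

A = 107 cm² = 1.07×10⁻² m².
κ = Cd/(ε₀A) = 7.72×10⁻¹⁰ × 1.35×10⁻³ / (8.85×10⁻¹² × 1.07×10⁻²) = 11.0.

11.0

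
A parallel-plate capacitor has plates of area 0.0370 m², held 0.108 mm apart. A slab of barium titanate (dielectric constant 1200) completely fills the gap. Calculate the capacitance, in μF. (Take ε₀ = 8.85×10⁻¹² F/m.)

C = κε₀A/d = 1200 × 8.85×10⁻¹² × 3.70×10⁻² / 1.08×10⁻⁴ = 3.64×10⁻⁶ F.

C ≈ 3.64 μF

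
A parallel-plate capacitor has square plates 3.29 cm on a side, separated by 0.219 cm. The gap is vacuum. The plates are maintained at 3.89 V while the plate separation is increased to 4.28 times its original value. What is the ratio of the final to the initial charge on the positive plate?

0.234

Battery connected ⇒ V is held fixed.
C₂ = 0.234 C₁ and Q = CV, so Q₂/Q₁ = C₂/C₁ = 0.234.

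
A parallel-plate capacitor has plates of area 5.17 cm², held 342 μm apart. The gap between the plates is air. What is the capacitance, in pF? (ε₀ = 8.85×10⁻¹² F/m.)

A = 5.17 cm² = 5.17×10⁻⁴ m².
C = ε₀A/d = 8.85×10⁻¹² × 5.17×10⁻⁴ / 3.42×10⁻⁴ = 1.34×10⁻¹¹ F.

C ≈ 13.4 pF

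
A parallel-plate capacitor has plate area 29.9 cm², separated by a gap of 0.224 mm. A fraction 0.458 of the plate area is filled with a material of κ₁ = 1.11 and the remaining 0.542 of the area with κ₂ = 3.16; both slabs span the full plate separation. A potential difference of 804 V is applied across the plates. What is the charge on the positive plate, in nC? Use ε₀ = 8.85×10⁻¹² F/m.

A = 29.9 cm² = 2.99×10⁻³ m².
Side-by-side slabs ⇒ two capacitors in parallel, each spanning the full gap.
C₁ = κ₁ε₀A₁/d = 1.11 × 8.85×10⁻¹² × 1.37×10⁻³ / 2.24×10⁻⁴ = 6.01×10⁻¹¹ F.
C₂ = κ₂ε₀A₂/d = 3.16 × 8.85×10⁻¹² × 1.62×10⁻³ / 2.24×10⁻⁴ = 2.02×10⁻¹⁰ F.
C = C₁ + C₂ = 2.62×10⁻¹⁰ F.
Q = CV = 2.62×10⁻¹⁰ × 804 = 2.11×10⁻⁷ C.

Q ≈ 211 nC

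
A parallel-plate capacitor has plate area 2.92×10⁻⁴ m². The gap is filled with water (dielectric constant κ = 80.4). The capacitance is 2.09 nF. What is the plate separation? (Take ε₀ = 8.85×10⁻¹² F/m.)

d = κε₀A/C = 80.4 × 8.85×10⁻¹² × 2.92×10⁻⁴ / 2.09×10⁻⁹ = 9.94×10⁻⁵ m.

d ≈ 99.4 μm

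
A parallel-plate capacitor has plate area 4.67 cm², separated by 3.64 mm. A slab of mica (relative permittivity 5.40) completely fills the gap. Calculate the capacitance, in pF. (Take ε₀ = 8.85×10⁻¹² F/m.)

A = 4.67 cm² = 4.67×10⁻⁴ m².
C = κε₀A/d = 5.40 × 8.85×10⁻¹² × 4.67×10⁻⁴ / 3.64×10⁻³ = 6.13×10⁻¹² F.

6.13 pF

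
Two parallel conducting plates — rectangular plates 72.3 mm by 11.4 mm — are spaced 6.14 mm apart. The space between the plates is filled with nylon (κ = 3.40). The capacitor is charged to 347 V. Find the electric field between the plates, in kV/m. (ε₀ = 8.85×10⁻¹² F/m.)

E ≈ 56.5 kV/m

E = V/d = 347 / 6.14×10⁻³ = 5.65×10⁴ V/m.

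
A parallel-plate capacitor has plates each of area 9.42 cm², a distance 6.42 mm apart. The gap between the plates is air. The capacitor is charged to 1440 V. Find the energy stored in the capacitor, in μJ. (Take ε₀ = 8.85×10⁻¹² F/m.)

1.35 μJ

A = 9.42 cm² = 9.42×10⁻⁴ m².
C = ε₀A/d = 8.85×10⁻¹² × 9.42×10⁻⁴ / 6.42×10⁻³ = 1.30×10⁻¹² F.
U = ½CV² = ½ × 1.30×10⁻¹² × (1440)² = 1.35×10⁻⁶ J.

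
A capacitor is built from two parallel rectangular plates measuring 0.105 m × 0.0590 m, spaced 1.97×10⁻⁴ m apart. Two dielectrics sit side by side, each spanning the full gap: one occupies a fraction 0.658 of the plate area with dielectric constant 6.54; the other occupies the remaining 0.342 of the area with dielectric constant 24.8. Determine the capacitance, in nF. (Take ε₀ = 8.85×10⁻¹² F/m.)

A = 0.105 × 0.0590 m² = 6.19×10⁻³ m².
Side-by-side slabs ⇒ two capacitors in parallel, each spanning the full gap.
C₁ = κ₁ε₀A₁/d = 6.54 × 8.85×10⁻¹² × 4.08×10⁻³ / 1.97×10⁻⁴ = 1.20×10⁻⁹ F.
C₂ = κ₂ε₀A₂/d = 24.8 × 8.85×10⁻¹² × 2.12×10⁻³ / 1.97×10⁻⁴ = 2.36×10⁻⁹ F.
C = C₁ + C₂ = 3.56×10⁻⁹ F.

3.56 nF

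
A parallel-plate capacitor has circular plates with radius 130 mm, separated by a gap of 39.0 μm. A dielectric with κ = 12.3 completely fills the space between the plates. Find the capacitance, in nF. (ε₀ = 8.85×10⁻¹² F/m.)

148 nF

A = π(130 mm)² = 5.31×10⁻² m².
C = κε₀A/d = 12.3 × 8.85×10⁻¹² × 5.31×10⁻² / 3.90×10⁻⁵ = 1.48×10⁻⁷ F.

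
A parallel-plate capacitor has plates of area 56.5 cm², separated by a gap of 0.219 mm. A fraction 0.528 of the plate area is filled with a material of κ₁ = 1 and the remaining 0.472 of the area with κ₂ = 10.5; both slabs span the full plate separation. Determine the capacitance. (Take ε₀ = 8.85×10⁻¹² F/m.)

C ≈ 1.25 nF

A = 56.5 cm² = 5.65×10⁻³ m².
Side-by-side slabs ⇒ two capacitors in parallel, each spanning the full gap.
C₁ = κ₁ε₀A₁/d = 1.00 × 8.85×10⁻¹² × 2.98×10⁻³ / 2.19×10⁻⁴ = 1.21×10⁻¹⁰ F.
C₂ = κ₂ε₀A₂/d = 10.5 × 8.85×10⁻¹² × 2.67×10⁻³ / 2.19×10⁻⁴ = 1.13×10⁻⁹ F.
C = C₁ + C₂ = 1.25×10⁻⁹ F.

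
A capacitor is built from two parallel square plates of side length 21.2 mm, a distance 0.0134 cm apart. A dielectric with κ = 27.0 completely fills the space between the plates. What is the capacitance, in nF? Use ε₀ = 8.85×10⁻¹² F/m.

C ≈ 0.801 nF

A = (21.2 mm)² = 4.49×10⁻⁴ m².
C = κε₀A/d = 27.0 × 8.85×10⁻¹² × 4.49×10⁻⁴ / 1.34×10⁻⁴ = 8.01×10⁻¹⁰ F.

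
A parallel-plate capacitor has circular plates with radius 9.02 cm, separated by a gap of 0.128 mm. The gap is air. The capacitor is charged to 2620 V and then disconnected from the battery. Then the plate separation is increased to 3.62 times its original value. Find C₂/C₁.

0.276

C = ε₀A/d scales as 1/d, so C₂/C₁ = d₁/d₂ = 1/3.62 = 0.276.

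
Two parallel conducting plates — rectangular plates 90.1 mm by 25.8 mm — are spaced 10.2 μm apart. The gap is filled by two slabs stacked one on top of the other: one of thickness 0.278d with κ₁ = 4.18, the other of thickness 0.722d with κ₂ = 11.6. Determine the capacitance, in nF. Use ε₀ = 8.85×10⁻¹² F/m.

15.7 nF

A = 90.1 × 25.8 mm² = 2.32×10⁻³ m².
Stacked slabs ⇒ two capacitors in series, each with the full plate area.
C₁ = κ₁ε₀A/d₁ = 4.18 × 8.85×10⁻¹² × 2.32×10⁻³ / 2.84×10⁻⁶ = 3.03×10⁻⁸ F.
C₂ = κ₂ε₀A/d₂ = 11.6 × 8.85×10⁻¹² × 2.32×10⁻³ / 7.36×10⁻⁶ = 3.24×10⁻⁸ F.
C = (1/C₁ + 1/C₂)⁻¹ = 1.57×10⁻⁸ F.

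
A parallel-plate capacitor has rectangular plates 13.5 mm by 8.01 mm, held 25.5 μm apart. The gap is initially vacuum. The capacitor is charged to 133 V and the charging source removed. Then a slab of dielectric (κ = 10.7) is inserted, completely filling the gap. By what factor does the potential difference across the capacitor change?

Isolated ⇒ Q is held fixed.
C₂ = 10.7 C₁ and V = Q/C, so V₂/V₁ = C₁/C₂ = 0.0935.

V₂/V₁ ≈ 0.0935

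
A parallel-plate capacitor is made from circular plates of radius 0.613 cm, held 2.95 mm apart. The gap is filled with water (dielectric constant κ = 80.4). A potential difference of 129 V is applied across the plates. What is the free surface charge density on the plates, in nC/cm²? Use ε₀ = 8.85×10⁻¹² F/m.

σ ≈ 3.11 nC/cm²

A = π(0.613 cm)² = 1.18×10⁻⁴ m².
C = κε₀A/d = 80.4 × 8.85×10⁻¹² × 1.18×10⁻⁴ / 2.95×10⁻³ = 2.85×10⁻¹¹ F.
σ = Q/A = CV/A = 2.85×10⁻¹¹ × 129 / 1.18×10⁻⁴ = 3.11×10⁻⁵ C/m².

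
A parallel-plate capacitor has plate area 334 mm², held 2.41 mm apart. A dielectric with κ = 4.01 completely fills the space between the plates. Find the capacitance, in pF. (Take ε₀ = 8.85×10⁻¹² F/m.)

4.92 pF

A = 334 mm² = 3.34×10⁻⁴ m².
C = κε₀A/d = 4.01 × 8.85×10⁻¹² × 3.34×10⁻⁴ / 2.41×10⁻³ = 4.92×10⁻¹² F.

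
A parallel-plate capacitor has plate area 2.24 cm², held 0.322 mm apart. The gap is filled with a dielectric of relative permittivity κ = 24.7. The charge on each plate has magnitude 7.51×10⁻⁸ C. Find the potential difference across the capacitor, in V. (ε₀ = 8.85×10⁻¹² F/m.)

A = 2.24 cm² = 2.24×10⁻⁴ m².
C = κε₀A/d = 24.7 × 8.85×10⁻¹² × 2.24×10⁻⁴ / 3.22×10⁻⁴ = 1.52×10⁻¹⁰ F.
V = Q/C = 7.51×10⁻⁸ / 1.52×10⁻¹⁰ = 4.94×10² V.

V ≈ 494 V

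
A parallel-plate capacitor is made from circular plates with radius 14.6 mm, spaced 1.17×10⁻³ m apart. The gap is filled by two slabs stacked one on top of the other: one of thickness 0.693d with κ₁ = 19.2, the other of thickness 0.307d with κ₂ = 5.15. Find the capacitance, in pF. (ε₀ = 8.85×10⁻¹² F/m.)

52.9 pF

A = π(14.6 mm)² = 6.70×10⁻⁴ m².
Stacked slabs ⇒ two capacitors in series, each with the full plate area.
C₁ = κ₁ε₀A/d₁ = 19.2 × 8.85×10⁻¹² × 6.70×10⁻⁴ / 8.11×10⁻⁴ = 1.40×10⁻¹⁰ F.
C₂ = κ₂ε₀A/d₂ = 5.15 × 8.85×10⁻¹² × 6.70×10⁻⁴ / 3.59×10⁻⁴ = 8.50×10⁻¹¹ F.
C = (1/C₁ + 1/C₂)⁻¹ = 5.29×10⁻¹¹ F.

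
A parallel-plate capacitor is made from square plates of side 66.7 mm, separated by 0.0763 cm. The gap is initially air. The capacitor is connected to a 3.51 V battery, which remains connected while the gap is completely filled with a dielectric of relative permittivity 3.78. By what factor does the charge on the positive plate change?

Q₂/Q₁ ≈ 3.78

Battery connected ⇒ V is held fixed.
C₂ = 3.78 C₁ and Q = CV, so Q₂/Q₁ = C₂/C₁ = 3.78.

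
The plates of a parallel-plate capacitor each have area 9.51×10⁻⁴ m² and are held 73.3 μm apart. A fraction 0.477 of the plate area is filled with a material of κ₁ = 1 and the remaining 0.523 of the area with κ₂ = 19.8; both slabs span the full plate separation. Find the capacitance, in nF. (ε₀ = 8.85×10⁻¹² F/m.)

C ≈ 1.24 nF

Side-by-side slabs ⇒ two capacitors in parallel, each spanning the full gap.
C₁ = κ₁ε₀A₁/d = 1.00 × 8.85×10⁻¹² × 4.54×10⁻⁴ / 7.33×10⁻⁵ = 5.48×10⁻¹¹ F.
C₂ = κ₂ε₀A₂/d = 19.8 × 8.85×10⁻¹² × 4.97×10⁻⁴ / 7.33×10⁻⁵ = 1.19×10⁻⁹ F.
C = C₁ + C₂ = 1.24×10⁻⁹ F.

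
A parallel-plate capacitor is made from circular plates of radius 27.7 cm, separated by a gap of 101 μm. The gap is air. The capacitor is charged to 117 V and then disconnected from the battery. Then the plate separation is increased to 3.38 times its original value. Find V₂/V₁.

Isolated ⇒ Q is held fixed.
C₂ = 0.296 C₁ and V = Q/C, so V₂/V₁ = C₁/C₂ = 3.38.

3.38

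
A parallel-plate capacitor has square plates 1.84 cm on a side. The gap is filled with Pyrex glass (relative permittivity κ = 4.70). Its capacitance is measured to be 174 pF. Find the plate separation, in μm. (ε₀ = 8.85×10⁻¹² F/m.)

A = (1.84 cm)² = 3.39×10⁻⁴ m².
d = κε₀A/C = 4.70 × 8.85×10⁻¹² × 3.39×10⁻⁴ / 1.74×10⁻¹⁰ = 8.09×10⁻⁵ m.

80.9 μm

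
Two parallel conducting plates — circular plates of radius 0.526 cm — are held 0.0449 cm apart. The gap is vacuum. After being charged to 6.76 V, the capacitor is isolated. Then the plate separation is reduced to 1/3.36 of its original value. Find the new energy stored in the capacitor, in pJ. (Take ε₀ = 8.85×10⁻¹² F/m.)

A = π(0.526 cm)² = 8.69×10⁻⁵ m².
Initially C₁ = ε₀A/d = 8.85×10⁻¹² × 8.69×10⁻⁵ / 4.49×10⁻⁴ = 1.71×10⁻¹² F.
U₁ = 3.91×10⁻¹¹ J.
Isolated ⇒ Q is held fixed. C₂ = 3.36 C₁ and U = Q²/(2C), so U₂/U₁ = C₁/C₂ = 0.298.
U₂ = 0.298 × 3.91×10⁻¹¹ = 1.17×10⁻¹¹ J.

U ≈ 11.7 pJ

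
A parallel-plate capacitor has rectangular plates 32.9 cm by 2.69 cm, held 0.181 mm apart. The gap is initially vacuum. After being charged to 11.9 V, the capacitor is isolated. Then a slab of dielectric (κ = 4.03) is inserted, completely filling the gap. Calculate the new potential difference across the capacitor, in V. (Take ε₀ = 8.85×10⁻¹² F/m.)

2.95 V

A = 32.9 × 2.69 cm² = 8.85×10⁻³ m².
Initially C₁ = ε₀A/d = 8.85×10⁻¹² × 8.85×10⁻³ / 1.81×10⁻⁴ = 4.33×10⁻¹⁰ F.
V₁ = 11.9 V.
Isolated ⇒ Q is held fixed. C₂ = 4.03 C₁ and V = Q/C, so V₂/V₁ = C₁/C₂ = 0.248.
V₂ = 0.248 × 11.9 = 2.95 V.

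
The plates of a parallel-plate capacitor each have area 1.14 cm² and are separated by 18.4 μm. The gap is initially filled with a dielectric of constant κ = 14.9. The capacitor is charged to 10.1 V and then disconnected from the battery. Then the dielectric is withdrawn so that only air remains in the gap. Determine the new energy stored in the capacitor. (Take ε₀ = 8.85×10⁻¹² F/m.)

U ≈ 0.621 μJ

A = 1.14 cm² = 1.14×10⁻⁴ m².
Initially C₁ = κε₀A/d = 14.9 × 8.85×10⁻¹² × 1.14×10⁻⁴ / 1.84×10⁻⁵ = 8.17×10⁻¹⁰ F.
U₁ = 4.17×10⁻⁸ J.
Isolated ⇒ Q is held fixed. C₂ = 0.0671 C₁ and U = Q²/(2C), so U₂/U₁ = C₁/C₂ = 14.9.
U₂ = 14.9 × 4.17×10⁻⁸ = 6.21×10⁻⁷ J.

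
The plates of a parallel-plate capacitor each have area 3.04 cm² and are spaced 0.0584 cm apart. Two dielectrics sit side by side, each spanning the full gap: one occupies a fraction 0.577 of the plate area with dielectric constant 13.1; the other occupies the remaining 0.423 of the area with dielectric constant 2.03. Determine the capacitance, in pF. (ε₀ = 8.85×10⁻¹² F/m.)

C ≈ 38.8 pF

A = 3.04 cm² = 3.04×10⁻⁴ m².
Side-by-side slabs ⇒ two capacitors in parallel, each spanning the full gap.
C₁ = κ₁ε₀A₁/d = 13.1 × 8.85×10⁻¹² × 1.75×10⁻⁴ / 5.84×10⁻⁴ = 3.48×10⁻¹¹ F.
C₂ = κ₂ε₀A₂/d = 2.03 × 8.85×10⁻¹² × 1.29×10⁻⁴ / 5.84×10⁻⁴ = 3.96×10⁻¹² F.
C = C₁ + C₂ = 3.88×10⁻¹¹ F.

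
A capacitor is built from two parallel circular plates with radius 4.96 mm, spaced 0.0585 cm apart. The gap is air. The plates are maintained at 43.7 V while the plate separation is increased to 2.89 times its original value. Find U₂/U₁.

Battery connected ⇒ V is held fixed.
C₂ = 0.346 C₁ and U = ½CV², so U₂/U₁ = C₂/C₁ = 0.346.

0.346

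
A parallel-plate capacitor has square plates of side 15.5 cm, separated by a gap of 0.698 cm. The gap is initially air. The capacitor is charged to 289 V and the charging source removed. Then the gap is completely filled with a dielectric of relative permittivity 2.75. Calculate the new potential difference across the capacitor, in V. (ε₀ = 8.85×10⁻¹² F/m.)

V ≈ 105 V

A = (15.5 cm)² = 2.40×10⁻² m².
Initially C₁ = ε₀A/d = 8.85×10⁻¹² × 2.40×10⁻² / 6.98×10⁻³ = 3.05×10⁻¹¹ F.
V₁ = 2.89×10² V.
Isolated ⇒ Q is held fixed. C₂ = 2.75 C₁ and V = Q/C, so V₂/V₁ = C₁/C₂ = 0.364.
V₂ = 0.364 × 2.89×10² = 1.05×10² V.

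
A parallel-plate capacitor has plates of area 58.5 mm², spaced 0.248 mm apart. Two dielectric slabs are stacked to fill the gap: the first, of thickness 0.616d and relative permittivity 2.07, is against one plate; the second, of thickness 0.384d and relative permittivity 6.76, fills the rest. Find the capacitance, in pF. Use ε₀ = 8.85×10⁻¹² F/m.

C ≈ 5.89 pF

A = 58.5 mm² = 5.85×10⁻⁵ m².
Stacked slabs ⇒ two capacitors in series, each with the full plate area.
C₁ = κ₁ε₀A/d₁ = 2.07 × 8.85×10⁻¹² × 5.85×10⁻⁵ / 1.53×10⁻⁴ = 7.02×10⁻¹² F.
C₂ = κ₂ε₀A/d₂ = 6.76 × 8.85×10⁻¹² × 5.85×10⁻⁵ / 9.52×10⁻⁵ = 3.68×10⁻¹¹ F.
C = (1/C₁ + 1/C₂)⁻¹ = 5.89×10⁻¹² F.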